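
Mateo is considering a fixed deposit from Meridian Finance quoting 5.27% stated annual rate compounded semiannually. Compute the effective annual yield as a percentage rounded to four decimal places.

EAR = (1 + 0.0527/2)^2 − 1.
= (1 + 0.026350)^2 − 1 = 1.053394 − 1 = 5.3394%.

5.3394%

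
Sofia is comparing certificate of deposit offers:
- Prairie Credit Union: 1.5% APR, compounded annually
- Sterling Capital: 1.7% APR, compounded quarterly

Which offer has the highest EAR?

Prairie Credit Union: compounded annually, EAR = 1.500%
Sterling Capital: (1 + 0.017/4)^4 − 1 = 1.711%
The highest effective annual rate is Sterling Capital at 1.711%.

Sterling Capital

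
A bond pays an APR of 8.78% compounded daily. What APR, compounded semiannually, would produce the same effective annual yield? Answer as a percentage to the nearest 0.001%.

8.974%

EAR = (1 + 0.0878/365)^365 − 1 = 0.091758.
Solve (1 + r/2)^2 = 1.091758: r/2 = 1.091758^(1/2) − 1 = 0.044872, so r = 0.089745 = 8.974%.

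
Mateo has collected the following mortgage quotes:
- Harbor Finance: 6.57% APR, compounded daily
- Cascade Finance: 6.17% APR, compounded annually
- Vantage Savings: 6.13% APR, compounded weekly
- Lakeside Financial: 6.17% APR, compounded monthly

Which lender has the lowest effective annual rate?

Harbor Finance: (1 + 0.0657/365)^365 − 1 = 6.790%
Cascade Finance: compounded annually, EAR = 6.170%
Vantage Savings: (1 + 0.0613/52)^52 − 1 = 6.318%
Lakeside Financial: (1 + 0.0617/12)^12 − 1 = 6.348%
The lowest effective annual rate is Cascade Finance at 6.170%.

Cascade Finance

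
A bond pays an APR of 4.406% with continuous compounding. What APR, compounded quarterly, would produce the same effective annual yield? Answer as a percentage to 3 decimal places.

EAR under continuous compounding: e^0.04406 − 1 = 0.045045.
Solve (1 + r/4)^4 = 1.045045: r/4 = 1.045045^(1/4) − 1 = 0.011076, so r = 0.044304 = 4.430%.

4.430%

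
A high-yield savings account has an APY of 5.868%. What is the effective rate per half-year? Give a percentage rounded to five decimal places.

2.89218%

The per-half-year rate i satisfies (1 + i)^2 = 1 + 0.05868.
i = 1.05868^(1/2) − 1 = 0.0289218 = 2.89218%.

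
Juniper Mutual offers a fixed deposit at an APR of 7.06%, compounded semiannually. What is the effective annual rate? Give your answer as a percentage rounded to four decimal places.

7.1846%

EAR = (1 + 0.0706/2)^2 − 1.
= (1 + 0.035300)^2 − 1 = 1.071846 − 1 = 7.1846%.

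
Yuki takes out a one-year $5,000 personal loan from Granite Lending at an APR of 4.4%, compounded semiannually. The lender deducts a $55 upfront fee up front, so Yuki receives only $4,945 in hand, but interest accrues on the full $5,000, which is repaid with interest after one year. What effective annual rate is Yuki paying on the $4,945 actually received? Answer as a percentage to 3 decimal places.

Amount owed after one year: 5,000 × (1 + 0.044/2)^2 = 5,000 × 1.044484 = $5,222.42.
Effective rate on net proceeds: 5,222.42 / 4,945 − 1 = 0.056101 = 5.610%.

5.610%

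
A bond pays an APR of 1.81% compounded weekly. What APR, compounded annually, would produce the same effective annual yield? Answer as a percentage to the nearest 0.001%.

1.826%

EAR = (1 + 0.0181/52)^52 − 1 = 0.018262.
Compounded annually, the equivalent nominal rate is the EAR itself: 1.826%.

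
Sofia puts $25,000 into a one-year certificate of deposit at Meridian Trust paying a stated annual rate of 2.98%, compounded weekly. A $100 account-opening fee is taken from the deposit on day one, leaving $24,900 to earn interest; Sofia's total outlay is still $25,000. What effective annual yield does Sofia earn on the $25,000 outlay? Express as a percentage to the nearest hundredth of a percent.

2.61%

Value after one year: 24,900 × (1 + 0.0298/52)^52 = 24,900 × 1.030240 = $25,652.97.
Effective yield on the $25,000 outlay: 25,652.97 / 25,000 − 1 = 0.026119 = 2.61%.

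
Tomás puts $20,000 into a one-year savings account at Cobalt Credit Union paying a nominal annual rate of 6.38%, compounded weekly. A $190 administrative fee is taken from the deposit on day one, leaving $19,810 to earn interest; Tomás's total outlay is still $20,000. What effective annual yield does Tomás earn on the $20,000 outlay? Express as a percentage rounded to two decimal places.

5.57%

Value after one year: 19,810 × (1 + 0.0638/52)^52 = 19,810 × 1.065838 = $21,114.24.
Effective yield on the $20,000 outlay: 21,114.24 / 20,000 − 1 = 0.055712 = 5.57%.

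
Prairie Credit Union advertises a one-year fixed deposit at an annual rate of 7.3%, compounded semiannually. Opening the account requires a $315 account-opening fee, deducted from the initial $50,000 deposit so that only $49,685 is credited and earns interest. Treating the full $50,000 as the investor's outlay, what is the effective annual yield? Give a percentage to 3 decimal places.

6.756%

Value after one year: 49,685 × (1 + 0.073/2)^2 = 49,685 × 1.074332 = $53,378.20.
Effective yield on the $50,000 outlay: 53,378.20 / 50,000 − 1 = 0.067564 = 6.756%.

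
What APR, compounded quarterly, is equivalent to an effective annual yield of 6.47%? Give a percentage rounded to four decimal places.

6.3187%

(1 + r/4)^4 − 1 = 0.0647, so 1 + r/4 = 1.0647^(1/4).
r/4 = 0.015797, so r = 0.063187 = 6.3187%.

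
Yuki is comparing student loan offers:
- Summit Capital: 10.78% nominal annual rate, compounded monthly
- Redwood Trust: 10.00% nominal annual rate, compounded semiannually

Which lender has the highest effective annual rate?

Summit Capital: (1 + 0.1078/12)^12 − 1 = 11.329%
Redwood Trust: (1 + 0.1000/2)^2 − 1 = 10.250%
The highest effective annual rate is Summit Capital at 11.329%.

Summit Capital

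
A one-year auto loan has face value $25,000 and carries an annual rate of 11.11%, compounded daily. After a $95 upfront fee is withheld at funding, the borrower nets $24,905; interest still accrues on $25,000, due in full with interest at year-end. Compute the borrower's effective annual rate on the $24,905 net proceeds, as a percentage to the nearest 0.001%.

12.175%

Amount owed after one year: 25,000 × (1 + 0.1111/365)^365 = 25,000 × 1.117488 = $27,937.19.
Effective rate on net proceeds: 27,937.19 / 24,905 − 1 = 0.121750 = 12.175%.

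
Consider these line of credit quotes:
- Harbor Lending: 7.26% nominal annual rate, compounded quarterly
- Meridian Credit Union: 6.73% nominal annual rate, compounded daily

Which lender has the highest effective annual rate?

Harbor Lending

Harbor Lending: (1 + 0.0726/4)^4 − 1 = 7.460%
Meridian Credit Union: (1 + 0.0673/365)^365 − 1 = 6.961%
The highest effective annual rate is Harbor Lending at 7.460%.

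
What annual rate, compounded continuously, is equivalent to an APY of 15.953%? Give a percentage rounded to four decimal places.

Continuous: nominal r satisfies e^r − 1 = 0.15953.
r = ln(1 + 0.15953) = ln(1.15953) = 0.148015 = 14.8015%.

14.8015%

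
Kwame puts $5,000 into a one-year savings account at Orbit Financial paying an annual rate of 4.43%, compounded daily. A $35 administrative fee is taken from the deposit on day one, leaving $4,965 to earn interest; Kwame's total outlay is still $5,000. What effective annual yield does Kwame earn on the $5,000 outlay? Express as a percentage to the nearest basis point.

Value after one year: 4,965 × (1 + 0.0443/365)^365 = 4,965 × 1.045293 = $5,189.88.
Effective yield on the $5,000 outlay: 5,189.88 / 5,000 − 1 = 0.037976 = 3.80%.

3.80%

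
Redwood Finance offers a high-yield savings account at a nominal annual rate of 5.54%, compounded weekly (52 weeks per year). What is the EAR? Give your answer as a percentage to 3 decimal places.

5.693%

EAR = (1 + 0.0554/52)^52 − 1.
= (1 + 0.001065)^52 − 1 = 1.056932 − 1 = 5.693%.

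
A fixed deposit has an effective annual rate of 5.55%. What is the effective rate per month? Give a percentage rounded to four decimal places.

The per-month rate i satisfies (1 + i)^12 = 1 + 0.0555.
i = 1.0555^(1/12) − 1 = 0.0045114 = 0.4511%.

0.4511%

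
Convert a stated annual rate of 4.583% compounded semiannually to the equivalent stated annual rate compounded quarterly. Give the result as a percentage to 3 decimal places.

EAR = (1 + 0.04583/2)^2 − 1 = 0.046355.
Solve (1 + r/4)^4 = 1.046355: r/4 = 1.046355^(1/4) − 1 = 0.011393, so r = 0.045570 = 4.557%.

4.557%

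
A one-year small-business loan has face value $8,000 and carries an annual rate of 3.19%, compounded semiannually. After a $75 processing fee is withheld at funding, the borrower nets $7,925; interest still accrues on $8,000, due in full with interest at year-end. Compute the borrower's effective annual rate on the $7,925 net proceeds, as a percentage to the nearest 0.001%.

4.192%

Amount owed after one year: 8,000 × (1 + 0.0319/2)^2 = 8,000 × 1.032154 = $8,257.24.
Effective rate on net proceeds: 8,257.24 / 7,925 − 1 = 0.041922 = 4.192%.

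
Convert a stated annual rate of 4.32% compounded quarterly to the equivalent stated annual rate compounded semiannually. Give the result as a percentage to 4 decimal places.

EAR = (1 + 0.0432/4)^4 − 1 = 0.043905.
Solve (1 + r/2)^2 = 1.043905: r/2 = 1.043905^(1/2) − 1 = 0.021717, so r = 0.043433 = 4.3433%.

4.3433%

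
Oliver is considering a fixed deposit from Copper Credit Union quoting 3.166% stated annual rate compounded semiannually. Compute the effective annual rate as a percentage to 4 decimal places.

EAR = (1 + 0.03166/2)^2 − 1.
= (1 + 0.015830)^2 − 1 = 1.031911 − 1 = 3.1911%.

3.1911%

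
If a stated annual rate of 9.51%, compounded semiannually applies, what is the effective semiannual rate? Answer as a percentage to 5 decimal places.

4.75500%

With a nominal annual rate compounded semiannually, the periodic rate is the nominal rate divided by 2.
i = 0.0951 / 2 = 0.0475500 = 4.75500%.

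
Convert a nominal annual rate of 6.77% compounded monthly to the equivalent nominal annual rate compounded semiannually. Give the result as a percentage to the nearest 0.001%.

EAR = (1 + 0.0677/12)^12 − 1 = 0.069841.
Solve (1 + r/2)^2 = 1.069841: r/2 = 1.069841^(1/2) − 1 = 0.034331, so r = 0.068662 = 6.866%.

6.866%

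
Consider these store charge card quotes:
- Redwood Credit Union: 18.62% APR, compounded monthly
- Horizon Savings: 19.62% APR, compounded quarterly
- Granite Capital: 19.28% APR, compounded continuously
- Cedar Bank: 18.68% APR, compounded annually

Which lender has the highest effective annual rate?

Redwood Credit Union: (1 + 0.1862/12)^12 − 1 = 20.294%
Horizon Savings: (1 + 0.1962/4)^4 − 1 = 21.111%
Granite Capital: e^0.1928 − 1 = 21.264%
Cedar Bank: compounded annually, EAR = 18.680%
The highest effective annual rate is Granite Capital at 21.264%.

Granite Capital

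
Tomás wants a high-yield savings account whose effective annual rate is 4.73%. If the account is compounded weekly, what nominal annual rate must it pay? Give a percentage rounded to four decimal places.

4.6236%

(1 + r/52)^52 − 1 = 0.0473, so 1 + r/52 = 1.0473^(1/52).
r/52 = 0.000889, so r = 0.046236 = 4.6236%.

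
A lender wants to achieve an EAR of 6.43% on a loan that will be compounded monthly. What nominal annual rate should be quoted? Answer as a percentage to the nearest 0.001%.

6.248%

(1 + r/12)^12 − 1 = 0.0643, so 1 + r/12 = 1.0643^(1/12).
r/12 = 0.005207, so r = 0.062479 = 6.248%.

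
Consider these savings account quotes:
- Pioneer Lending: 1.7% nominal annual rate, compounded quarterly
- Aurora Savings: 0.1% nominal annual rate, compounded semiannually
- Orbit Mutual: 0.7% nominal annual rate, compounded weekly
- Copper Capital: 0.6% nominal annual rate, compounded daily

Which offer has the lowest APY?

Pioneer Lending: (1 + 0.017/4)^4 − 1 = 1.711%
Aurora Savings: (1 + 0.001/2)^2 − 1 = 0.100%
Orbit Mutual: (1 + 0.007/52)^52 − 1 = 0.702%
Copper Capital: (1 + 0.006/365)^365 − 1 = 0.602%
The lowest effective annual rate is Aurora Savings at 0.100%.

Aurora Savings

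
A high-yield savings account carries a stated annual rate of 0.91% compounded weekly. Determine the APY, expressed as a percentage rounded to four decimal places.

0.9141%

EAR = (1 + 0.0091/52)^52 − 1.
= (1 + 0.000175)^52 − 1 = 1.009141 − 1 = 0.9141%.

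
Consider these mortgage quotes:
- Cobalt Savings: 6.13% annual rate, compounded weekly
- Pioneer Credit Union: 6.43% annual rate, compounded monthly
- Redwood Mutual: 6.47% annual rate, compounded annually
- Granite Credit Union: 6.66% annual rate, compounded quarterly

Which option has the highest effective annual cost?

Granite Credit Union

Cobalt Savings: (1 + 0.0613/52)^52 − 1 = 6.318%
Pioneer Credit Union: (1 + 0.0643/12)^12 − 1 = 6.623%
Redwood Mutual: compounded annually, EAR = 6.470%
Granite Credit Union: (1 + 0.0666/4)^4 − 1 = 6.828%
The highest effective annual rate is Granite Credit Union at 6.828%.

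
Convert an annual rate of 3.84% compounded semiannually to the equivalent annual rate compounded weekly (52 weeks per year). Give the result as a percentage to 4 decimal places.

3.8050%

EAR = (1 + 0.0384/2)^2 − 1 = 0.038769.
Solve (1 + r/52)^52 = 1.038769: r/52 = 1.038769^(1/52) − 1 = 0.000732, so r = 0.038050 = 3.8050%.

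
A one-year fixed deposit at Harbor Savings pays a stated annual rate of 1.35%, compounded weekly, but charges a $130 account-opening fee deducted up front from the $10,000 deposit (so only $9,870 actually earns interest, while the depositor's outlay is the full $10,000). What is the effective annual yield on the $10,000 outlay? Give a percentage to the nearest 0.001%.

0.041%

Value after one year: 9,870 × (1 + 0.0135/52)^52 = 9,870 × 1.013590 = $10,004.13.
Effective yield on the $10,000 outlay: 10,004.13 / 10,000 − 1 = 0.000413 = 0.041%.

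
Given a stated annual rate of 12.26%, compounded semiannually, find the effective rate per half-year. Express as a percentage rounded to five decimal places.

6.13000%

With a nominal annual rate compounded semiannually, the periodic rate is the nominal rate divided by 2.
i = 0.1226 / 2 = 0.0613000 = 6.13000%.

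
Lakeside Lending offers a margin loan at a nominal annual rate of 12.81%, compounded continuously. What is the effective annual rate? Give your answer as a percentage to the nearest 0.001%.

13.667%

With continuous compounding, EAR = e^0.1281 − 1.
e^0.1281 = 1.136667, so EAR = 0.136667 = 13.667%.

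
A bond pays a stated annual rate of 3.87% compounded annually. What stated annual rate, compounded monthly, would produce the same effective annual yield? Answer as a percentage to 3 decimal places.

Compounded annually, EAR = nominal = 0.038700.
Solve (1 + r/12)^12 = 1.038700: r/12 = 1.038700^(1/12) − 1 = 0.003169, so r = 0.038030 = 3.803%.

3.803%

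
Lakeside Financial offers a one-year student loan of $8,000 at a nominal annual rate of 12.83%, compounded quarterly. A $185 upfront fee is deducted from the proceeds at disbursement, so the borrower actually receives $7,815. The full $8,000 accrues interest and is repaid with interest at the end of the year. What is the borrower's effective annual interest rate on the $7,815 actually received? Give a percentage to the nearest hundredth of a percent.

Amount owed after one year: 8,000 × (1 + 0.1283/4)^4 = 8,000 × 1.134606 = $9,076.85.
Effective rate on net proceeds: 9,076.85 / 7,815 − 1 = 0.161465 = 16.15%.

16.15%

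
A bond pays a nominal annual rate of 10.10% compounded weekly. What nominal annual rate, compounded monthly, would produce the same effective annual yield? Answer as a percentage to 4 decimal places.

10.1327%

EAR = (1 + 0.1010/52)^52 − 1 = 0.106168.
Solve (1 + r/12)^12 = 1.106168: r/12 = 1.106168^(1/12) − 1 = 0.008444, so r = 0.101327 = 10.1327%.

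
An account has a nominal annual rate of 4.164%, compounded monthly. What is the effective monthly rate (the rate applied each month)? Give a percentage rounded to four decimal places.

With a nominal annual rate compounded monthly, the periodic rate is the nominal rate divided by 12.
i = 0.04164 / 12 = 0.0034700 = 0.3470%.

0.3470%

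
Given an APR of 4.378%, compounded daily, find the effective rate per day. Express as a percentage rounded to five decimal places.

With a nominal annual rate compounded daily, the periodic rate is the nominal rate divided by 365.
i = 0.04378 / 365 = 0.0001199 = 0.01199%.

0.01199%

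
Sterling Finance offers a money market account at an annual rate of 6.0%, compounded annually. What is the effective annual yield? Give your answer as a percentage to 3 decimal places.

Annual compounding means the effective rate equals the nominal rate: 6.000%.

6.000%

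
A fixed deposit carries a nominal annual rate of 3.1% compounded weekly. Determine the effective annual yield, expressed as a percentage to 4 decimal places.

3.1476%

EAR = (1 + 0.031/52)^52 − 1.
= (1 + 0.000596)^52 − 1 = 1.031476 − 1 = 3.1476%.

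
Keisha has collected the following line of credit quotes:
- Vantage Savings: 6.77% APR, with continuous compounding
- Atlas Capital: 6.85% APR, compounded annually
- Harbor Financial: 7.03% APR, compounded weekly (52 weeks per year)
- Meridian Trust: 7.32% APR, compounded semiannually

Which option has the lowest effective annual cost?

Vantage Savings: e^0.0677 − 1 = 7.004%
Atlas Capital: compounded annually, EAR = 6.850%
Harbor Financial: (1 + 0.0703/52)^52 − 1 = 7.278%
Meridian Trust: (1 + 0.0732/2)^2 − 1 = 7.454%
The lowest effective annual rate is Atlas Capital at 6.850%.

Atlas Capital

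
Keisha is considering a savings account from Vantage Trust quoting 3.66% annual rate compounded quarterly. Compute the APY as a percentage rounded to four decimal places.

3.7105%

EAR = (1 + 0.0366/4)^4 − 1.
= 1.037105 − 1 = 3.7105%.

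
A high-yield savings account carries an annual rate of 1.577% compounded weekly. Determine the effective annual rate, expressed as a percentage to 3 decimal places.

1.589%

EAR = (1 + 0.01577/52)^52 − 1.
= (1 + 0.000303)^52 − 1 = 1.015893 − 1 = 1.589%.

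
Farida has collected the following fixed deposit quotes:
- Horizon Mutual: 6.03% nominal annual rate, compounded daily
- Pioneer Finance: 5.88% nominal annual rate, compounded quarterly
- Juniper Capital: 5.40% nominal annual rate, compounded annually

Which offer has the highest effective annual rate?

Horizon Mutual

Horizon Mutual: (1 + 0.0603/365)^365 − 1 = 6.215%
Pioneer Finance: (1 + 0.0588/4)^4 − 1 = 6.011%
Juniper Capital: compounded annually, EAR = 5.400%
The highest effective annual rate is Horizon Mutual at 6.215%.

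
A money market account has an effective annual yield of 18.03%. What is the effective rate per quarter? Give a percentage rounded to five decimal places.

The per-quarter rate i satisfies (1 + i)^4 = 1 + 0.1803.
i = 1.1803^(1/4) − 1 = 0.0423129 = 4.23129%.

4.23129%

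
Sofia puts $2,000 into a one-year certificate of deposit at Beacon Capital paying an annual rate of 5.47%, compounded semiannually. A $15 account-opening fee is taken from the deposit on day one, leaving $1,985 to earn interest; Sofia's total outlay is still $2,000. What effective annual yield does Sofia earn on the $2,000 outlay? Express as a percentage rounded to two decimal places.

Value after one year: 1,985 × (1 + 0.0547/2)^2 = 1,985 × 1.055448 = $2,095.06.
Effective yield on the $2,000 outlay: 2,095.06 / 2,000 − 1 = 0.047532 = 4.75%.

4.75%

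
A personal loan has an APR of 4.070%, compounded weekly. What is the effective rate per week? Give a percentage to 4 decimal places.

0.0783%

With a nominal annual rate compounded weekly, the periodic rate is the nominal rate divided by 52.
i = 0.04070 / 52 = 0.0007827 = 0.0783%.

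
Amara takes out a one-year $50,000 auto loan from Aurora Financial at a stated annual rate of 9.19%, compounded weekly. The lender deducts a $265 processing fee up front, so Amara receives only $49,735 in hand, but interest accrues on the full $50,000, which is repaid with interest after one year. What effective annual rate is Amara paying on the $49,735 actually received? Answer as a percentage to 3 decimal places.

10.201%

Amount owed after one year: 50,000 × (1 + 0.0919/52)^52 = 50,000 × 1.096166 = $54,808.31.
Effective rate on net proceeds: 54,808.31 / 49,735 − 1 = 0.102007 = 10.201%.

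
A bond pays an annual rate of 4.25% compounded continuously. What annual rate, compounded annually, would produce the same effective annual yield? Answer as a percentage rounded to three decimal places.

4.342%

EAR under continuous compounding: e^0.0425 − 1 = 0.043416.
Compounded annually, the equivalent nominal rate is the EAR itself: 4.342%.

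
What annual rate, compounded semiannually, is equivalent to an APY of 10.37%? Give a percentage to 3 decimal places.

(1 + r/2)^2 − 1 = 0.1037, so 1 + r/2 = 1.1037^(1/2).
r/2 = 0.050571, so r = 0.101143 = 10.114%.

10.114%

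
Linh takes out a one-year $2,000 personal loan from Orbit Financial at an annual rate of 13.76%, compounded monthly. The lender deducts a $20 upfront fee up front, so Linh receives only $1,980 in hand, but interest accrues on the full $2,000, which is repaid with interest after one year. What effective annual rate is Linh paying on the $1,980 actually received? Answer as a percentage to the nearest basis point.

15.82%

Amount owed after one year: 2,000 × (1 + 0.1376/12)^12 = 2,000 × 1.146618 = $2,293.24.
Effective rate on net proceeds: 2,293.24 / 1,980 − 1 = 0.158200 = 15.82%.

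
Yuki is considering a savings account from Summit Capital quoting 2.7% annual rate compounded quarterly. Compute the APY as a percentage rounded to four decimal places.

EAR = (1 + 0.027/4)^4 − 1.
= 1.027275 − 1 = 2.7275%.

2.7275%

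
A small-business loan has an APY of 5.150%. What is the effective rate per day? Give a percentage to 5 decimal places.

0.01376%

The per-day rate i satisfies (1 + i)^365 = 1 + 0.05150.
i = 1.05150^(1/365) − 1 = 0.0001376 = 0.01376%.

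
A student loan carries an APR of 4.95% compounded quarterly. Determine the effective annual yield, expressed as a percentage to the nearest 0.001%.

5.043%

EAR = (1 + 0.0495/4)^4 − 1.
= (1 + 0.012375)^4 − 1 = 1.050426 − 1 = 5.043%.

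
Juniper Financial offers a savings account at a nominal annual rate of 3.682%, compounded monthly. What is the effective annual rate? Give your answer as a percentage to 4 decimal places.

EAR = (1 + 0.03682/12)^12 − 1.
= (1 + 0.003068)^12 − 1 = 1.037448 − 1 = 3.7448%.

3.7448%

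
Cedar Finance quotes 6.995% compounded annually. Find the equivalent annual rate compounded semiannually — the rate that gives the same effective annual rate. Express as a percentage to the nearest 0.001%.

Compounded annually, EAR = nominal = 0.069950.
Solve (1 + r/2)^2 = 1.069950: r/2 = 1.069950^(1/2) − 1 = 0.034384, so r = 0.068768 = 6.877%.

6.877%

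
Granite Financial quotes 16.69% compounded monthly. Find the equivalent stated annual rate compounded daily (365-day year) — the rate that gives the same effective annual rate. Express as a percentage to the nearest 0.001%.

EAR = (1 + 0.1669/12)^12 − 1 = 0.180278.
Solve (1 + r/365)^365 = 1.180278: r/365 = 1.180278^(1/365) − 1 = 0.000454, so r = 0.165788 = 16.579%.

16.579%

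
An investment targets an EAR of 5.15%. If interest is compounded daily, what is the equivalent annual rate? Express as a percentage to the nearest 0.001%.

(1 + r/365)^365 − 1 = 0.0515, so 1 + r/365 = 1.0515^(1/365).
r/365 = 0.000138, so r = 0.050221 = 5.022%.

5.022%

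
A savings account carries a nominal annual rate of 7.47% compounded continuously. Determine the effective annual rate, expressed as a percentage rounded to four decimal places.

With continuous compounding, EAR = e^0.0747 − 1.
e^0.0747 = 1.077561, so EAR = 0.077561 = 7.7561%.

7.7561%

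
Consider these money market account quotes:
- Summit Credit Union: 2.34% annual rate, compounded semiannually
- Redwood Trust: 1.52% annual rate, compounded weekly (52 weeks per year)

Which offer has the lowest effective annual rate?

Redwood Trust

Summit Credit Union: (1 + 0.0234/2)^2 − 1 = 2.354%
Redwood Trust: (1 + 0.0152/52)^52 − 1 = 1.531%
The lowest effective annual rate is Redwood Trust at 1.531%.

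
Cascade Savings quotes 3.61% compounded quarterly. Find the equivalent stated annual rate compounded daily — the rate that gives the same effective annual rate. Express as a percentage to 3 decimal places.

EAR = (1 + 0.0361/4)^4 − 1 = 0.036592.
Solve (1 + r/365)^365 = 1.036592: r/365 = 1.036592^(1/365) − 1 = 0.000098, so r = 0.035940 = 3.594%.

3.594%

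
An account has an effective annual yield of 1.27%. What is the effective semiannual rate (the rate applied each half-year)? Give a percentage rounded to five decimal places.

The per-half-year rate i satisfies (1 + i)^2 = 1 + 0.0127.
i = 1.0127^(1/2) − 1 = 0.0063300 = 0.63300%.

0.63300%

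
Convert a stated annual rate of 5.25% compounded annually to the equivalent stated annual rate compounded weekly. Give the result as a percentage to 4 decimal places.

Compounded annually, EAR = nominal = 0.052500.
Solve (1 + r/52)^52 = 1.052500: r/52 = 1.052500^(1/52) − 1 = 0.000984, so r = 0.051193 = 5.1193%.

5.1193%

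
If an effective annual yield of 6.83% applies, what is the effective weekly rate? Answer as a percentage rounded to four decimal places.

The per-week rate i satisfies (1 + i)^52 = 1 + 0.0683.
i = 1.0683^(1/52) − 1 = 0.0012714 = 0.1271%.

0.1271%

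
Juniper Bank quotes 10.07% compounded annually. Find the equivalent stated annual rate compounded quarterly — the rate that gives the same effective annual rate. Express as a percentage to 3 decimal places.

Compounded annually, EAR = nominal = 0.100700.
Solve (1 + r/4)^4 = 1.100700: r/4 = 1.100700^(1/4) − 1 = 0.024277, so r = 0.097106 = 9.711%.

9.711%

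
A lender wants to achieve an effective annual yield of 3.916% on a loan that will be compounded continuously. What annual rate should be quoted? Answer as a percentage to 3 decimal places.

3.841%

Continuous: nominal r satisfies e^r − 1 = 0.03916.
r = ln(1 + 0.03916) = ln(1.03916) = 0.038413 = 3.841%.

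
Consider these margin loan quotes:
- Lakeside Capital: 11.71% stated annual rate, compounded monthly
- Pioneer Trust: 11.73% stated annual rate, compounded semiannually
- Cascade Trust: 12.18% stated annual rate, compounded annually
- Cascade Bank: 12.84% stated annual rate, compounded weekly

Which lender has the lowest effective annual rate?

Lakeside Capital: (1 + 0.1171/12)^12 − 1 = 12.359%
Pioneer Trust: (1 + 0.1173/2)^2 − 1 = 12.074%
Cascade Trust: compounded annually, EAR = 12.180%
Cascade Bank: (1 + 0.1284/52)^52 − 1 = 13.683%
The lowest effective annual rate is Pioneer Trust at 12.074%.

Pioneer Trust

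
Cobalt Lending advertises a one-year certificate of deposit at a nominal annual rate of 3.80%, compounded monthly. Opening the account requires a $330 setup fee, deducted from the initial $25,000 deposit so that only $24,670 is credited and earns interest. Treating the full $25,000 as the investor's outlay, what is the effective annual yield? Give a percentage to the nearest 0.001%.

Value after one year: 24,670 × (1 + 0.0380/12)^12 = 24,670 × 1.038669 = $25,623.96.
Effective yield on the $25,000 outlay: 25,623.96 / 25,000 − 1 = 0.024958 = 2.496%.

2.496%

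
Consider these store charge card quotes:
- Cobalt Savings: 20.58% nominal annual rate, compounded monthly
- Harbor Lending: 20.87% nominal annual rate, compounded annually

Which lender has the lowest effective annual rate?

Cobalt Savings: (1 + 0.2058/12)^12 − 1 = 22.637%
Harbor Lending: compounded annually, EAR = 20.870%
The lowest effective annual rate is Harbor Lending at 20.870%.

Harbor Lending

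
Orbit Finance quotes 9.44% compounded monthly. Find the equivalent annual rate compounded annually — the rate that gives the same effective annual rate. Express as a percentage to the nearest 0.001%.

9.859%

EAR = (1 + 0.0944/12)^12 − 1 = 0.098593.
Compounded annually, the equivalent nominal rate is the EAR itself: 9.859%.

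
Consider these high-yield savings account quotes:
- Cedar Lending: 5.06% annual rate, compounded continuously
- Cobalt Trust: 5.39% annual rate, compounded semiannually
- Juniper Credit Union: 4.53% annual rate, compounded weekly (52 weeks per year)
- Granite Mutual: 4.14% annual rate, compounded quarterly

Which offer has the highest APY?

Cobalt Trust

Cedar Lending: e^0.0506 − 1 = 5.190%
Cobalt Trust: (1 + 0.0539/2)^2 − 1 = 5.463%
Juniper Credit Union: (1 + 0.0453/52)^52 − 1 = 4.632%
Granite Mutual: (1 + 0.0414/4)^4 − 1 = 4.205%
The highest effective annual rate is Cobalt Trust at 5.463%.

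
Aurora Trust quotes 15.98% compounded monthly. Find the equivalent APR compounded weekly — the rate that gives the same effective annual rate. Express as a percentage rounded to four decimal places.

15.8988%

EAR = (1 + 0.1598/12)^12 − 1 = 0.172039.
Solve (1 + r/52)^52 = 1.172039: r/52 = 1.172039^(1/52) − 1 = 0.003057, so r = 0.158988 = 15.8988%.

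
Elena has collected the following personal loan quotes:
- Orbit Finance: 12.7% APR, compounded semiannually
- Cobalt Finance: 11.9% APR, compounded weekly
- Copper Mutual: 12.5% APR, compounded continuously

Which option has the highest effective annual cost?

Copper Mutual

Orbit Finance: (1 + 0.127/2)^2 − 1 = 13.103%
Cobalt Finance: (1 + 0.119/52)^52 − 1 = 12.622%
Copper Mutual: e^0.125 − 1 = 13.315%
The highest effective annual rate is Copper Mutual at 13.315%.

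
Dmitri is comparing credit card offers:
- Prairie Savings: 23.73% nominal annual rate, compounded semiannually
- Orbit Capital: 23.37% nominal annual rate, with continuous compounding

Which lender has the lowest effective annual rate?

Prairie Savings: (1 + 0.2373/2)^2 − 1 = 25.138%
Orbit Capital: e^0.2337 − 1 = 26.327%
The lowest effective annual rate is Prairie Savings at 25.138%.

Prairie Savings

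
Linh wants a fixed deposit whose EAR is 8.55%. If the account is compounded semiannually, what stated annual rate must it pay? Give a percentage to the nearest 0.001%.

8.375%

(1 + r/2)^2 − 1 = 0.0855, so 1 + r/2 = 1.0855^(1/2).
r/2 = 0.041873, so r = 0.083747 = 8.375%.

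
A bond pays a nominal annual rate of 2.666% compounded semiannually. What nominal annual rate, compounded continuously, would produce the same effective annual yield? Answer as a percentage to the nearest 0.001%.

2.648%

EAR = (1 + 0.02666/2)^2 − 1 = 0.026838.
Equivalent continuous rate: r = ln(1 + 0.026838) = 0.026484 = 2.648%.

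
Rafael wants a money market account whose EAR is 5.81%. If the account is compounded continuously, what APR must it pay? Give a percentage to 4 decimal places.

Continuous: nominal r satisfies e^r − 1 = 0.0581.
r = ln(1 + 0.0581) = ln(1.0581) = 0.056475 = 5.6475%.

5.6475%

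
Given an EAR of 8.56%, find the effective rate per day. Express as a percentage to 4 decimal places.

The per-day rate i satisfies (1 + i)^365 = 1 + 0.0856.
i = 1.0856^(1/365) − 1 = 0.0002250 = 0.0225%.

0.0225%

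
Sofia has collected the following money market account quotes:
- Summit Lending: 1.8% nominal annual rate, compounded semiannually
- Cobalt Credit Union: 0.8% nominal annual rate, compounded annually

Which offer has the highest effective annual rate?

Summit Lending: (1 + 0.018/2)^2 − 1 = 1.808%
Cobalt Credit Union: compounded annually, EAR = 0.800%
The highest effective annual rate is Summit Lending at 1.808%.

Summit Lending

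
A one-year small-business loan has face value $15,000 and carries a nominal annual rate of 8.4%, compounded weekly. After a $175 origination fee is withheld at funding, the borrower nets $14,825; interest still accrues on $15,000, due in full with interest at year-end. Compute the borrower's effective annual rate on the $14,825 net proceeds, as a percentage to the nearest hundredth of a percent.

10.04%

Amount owed after one year: 15,000 × (1 + 0.084/52)^52 = 15,000 × 1.087555 = $16,313.33.
Effective rate on net proceeds: 16,313.33 / 14,825 − 1 = 0.100393 = 10.04%.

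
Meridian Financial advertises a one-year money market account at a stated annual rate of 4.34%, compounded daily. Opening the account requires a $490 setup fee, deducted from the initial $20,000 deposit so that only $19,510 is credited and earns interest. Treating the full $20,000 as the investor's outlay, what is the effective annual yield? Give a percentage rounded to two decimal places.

Value after one year: 19,510 × (1 + 0.0434/365)^365 = 19,510 × 1.044353 = $20,375.32.
Effective yield on the $20,000 outlay: 20,375.32 / 20,000 − 1 = 0.018766 = 1.88%.

1.88%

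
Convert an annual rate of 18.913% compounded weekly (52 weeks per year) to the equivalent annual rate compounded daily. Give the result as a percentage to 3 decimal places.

18.884%

EAR = (1 + 0.18913/52)^52 − 1 = 0.207784.
Solve (1 + r/365)^365 = 1.207784: r/365 = 1.207784^(1/365) − 1 = 0.000517, so r = 0.188836 = 18.884%.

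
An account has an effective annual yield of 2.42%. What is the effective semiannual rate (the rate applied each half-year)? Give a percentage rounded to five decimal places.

1.20277%

The per-half-year rate i satisfies (1 + i)^2 = 1 + 0.0242.
i = 1.0242^(1/2) − 1 = 0.0120277 = 1.20277%.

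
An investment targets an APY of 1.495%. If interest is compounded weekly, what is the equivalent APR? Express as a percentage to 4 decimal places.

(1 + r/52)^52 − 1 = 0.01495, so 1 + r/52 = 1.01495^(1/52).
r/52 = 0.000285, so r = 0.014841 = 1.4841%.

1.4841%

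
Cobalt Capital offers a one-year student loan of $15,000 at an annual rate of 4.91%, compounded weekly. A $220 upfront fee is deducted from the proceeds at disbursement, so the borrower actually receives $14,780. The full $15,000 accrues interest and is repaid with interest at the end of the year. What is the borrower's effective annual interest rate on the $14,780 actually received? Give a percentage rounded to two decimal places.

6.59%

Amount owed after one year: 15,000 × (1 + 0.0491/52)^52 = 15,000 × 1.050301 = $15,754.52.
Effective rate on net proceeds: 15,754.52 / 14,780 − 1 = 0.065935 = 6.59%.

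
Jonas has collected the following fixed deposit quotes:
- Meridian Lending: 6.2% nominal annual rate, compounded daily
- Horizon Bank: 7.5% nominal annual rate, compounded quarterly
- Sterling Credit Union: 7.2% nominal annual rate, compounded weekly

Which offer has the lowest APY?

Meridian Lending: (1 + 0.062/365)^365 − 1 = 6.396%
Horizon Bank: (1 + 0.075/4)^4 − 1 = 7.714%
Sterling Credit Union: (1 + 0.072/52)^52 − 1 = 7.460%
The lowest effective annual rate is Meridian Lending at 6.396%.

Meridian Lending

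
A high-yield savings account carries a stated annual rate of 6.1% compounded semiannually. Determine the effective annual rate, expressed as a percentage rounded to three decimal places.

EAR = (1 + 0.061/2)^2 − 1.
= (1 + 0.030500)^2 − 1 = 1.061930 − 1 = 6.193%.

6.193%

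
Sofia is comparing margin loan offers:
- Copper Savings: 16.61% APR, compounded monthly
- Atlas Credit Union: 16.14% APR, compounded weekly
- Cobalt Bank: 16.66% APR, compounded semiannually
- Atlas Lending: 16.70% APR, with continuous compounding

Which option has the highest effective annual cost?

Copper Savings: (1 + 0.1661/12)^12 − 1 = 17.935%
Atlas Credit Union: (1 + 0.1614/52)^52 − 1 = 17.486%
Cobalt Bank: (1 + 0.1666/2)^2 − 1 = 17.354%
Atlas Lending: e^0.1670 − 1 = 18.175%
The highest effective annual rate is Atlas Lending at 18.175%.

Atlas Lending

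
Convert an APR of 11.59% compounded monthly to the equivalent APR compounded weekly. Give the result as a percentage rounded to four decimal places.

EAR = (1 + 0.1159/12)^12 − 1 = 0.122259.
Solve (1 + r/52)^52 = 1.122259: r/52 = 1.122259^(1/52) − 1 = 0.002221, so r = 0.115472 = 11.5472%.

11.5472%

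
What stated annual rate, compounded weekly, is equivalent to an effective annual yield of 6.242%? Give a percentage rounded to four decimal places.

(1 + r/52)^52 − 1 = 0.06242, so 1 + r/52 = 1.06242^(1/52).
r/52 = 0.001165, so r = 0.060585 = 6.0585%.

6.0585%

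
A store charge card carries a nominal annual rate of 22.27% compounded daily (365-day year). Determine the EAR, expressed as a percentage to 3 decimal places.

24.936%

EAR = (1 + 0.2227/365)^365 − 1.
= (1 + 0.000610)^365 − 1 = 1.249361 − 1 = 24.936%.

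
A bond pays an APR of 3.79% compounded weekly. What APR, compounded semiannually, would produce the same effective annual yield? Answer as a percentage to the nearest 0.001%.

3.825%

EAR = (1 + 0.0379/52)^52 − 1 = 0.038613.
Solve (1 + r/2)^2 = 1.038613: r/2 = 1.038613^(1/2) − 1 = 0.019124, so r = 0.038247 = 3.825%.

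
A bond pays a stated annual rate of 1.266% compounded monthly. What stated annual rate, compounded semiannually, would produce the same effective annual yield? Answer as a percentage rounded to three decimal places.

1.269%

EAR = (1 + 0.01266/12)^12 − 1 = 0.012734.
Solve (1 + r/2)^2 = 1.012734: r/2 = 1.012734^(1/2) − 1 = 0.006347, so r = 0.012693 = 1.269%.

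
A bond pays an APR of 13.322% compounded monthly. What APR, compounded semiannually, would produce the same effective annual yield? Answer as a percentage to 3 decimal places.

13.697%

EAR = (1 + 0.13322/12)^12 − 1 = 0.141663.
Solve (1 + r/2)^2 = 1.141663: r/2 = 1.141663^(1/2) − 1 = 0.068486, so r = 0.136973 = 13.697%.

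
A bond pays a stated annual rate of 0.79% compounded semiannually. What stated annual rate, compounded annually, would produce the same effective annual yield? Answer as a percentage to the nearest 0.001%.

0.792%

EAR = (1 + 0.0079/2)^2 − 1 = 0.007916.
Compounded annually, the equivalent nominal rate is the EAR itself: 0.792%.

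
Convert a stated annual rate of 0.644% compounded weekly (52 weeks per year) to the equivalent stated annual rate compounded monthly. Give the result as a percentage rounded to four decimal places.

EAR = (1 + 0.00644/52)^52 − 1 = 0.006460.
Solve (1 + r/12)^12 = 1.006460: r/12 = 1.006460^(1/12) − 1 = 0.000537, so r = 0.006441 = 0.6441%.

0.6441%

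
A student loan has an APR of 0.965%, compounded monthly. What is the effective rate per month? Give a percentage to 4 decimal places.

0.0804%

With a nominal annual rate compounded monthly, the periodic rate is the nominal rate divided by 12.
i = 0.00965 / 12 = 0.0008042 = 0.0804%.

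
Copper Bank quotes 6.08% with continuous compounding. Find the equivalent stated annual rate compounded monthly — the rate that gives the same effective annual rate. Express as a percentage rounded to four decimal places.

6.0954%

EAR under continuous compounding: e^0.0608 − 1 = 0.062686.
Solve (1 + r/12)^12 = 1.062686: r/12 = 1.062686^(1/12) − 1 = 0.005080, so r = 0.060954 = 6.0954%.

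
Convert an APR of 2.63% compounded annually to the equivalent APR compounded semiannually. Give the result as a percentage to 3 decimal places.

2.613%

Compounded annually, EAR = nominal = 0.026300.
Solve (1 + r/2)^2 = 1.026300: r/2 = 1.026300^(1/2) − 1 = 0.013065, so r = 0.026129 = 2.613%.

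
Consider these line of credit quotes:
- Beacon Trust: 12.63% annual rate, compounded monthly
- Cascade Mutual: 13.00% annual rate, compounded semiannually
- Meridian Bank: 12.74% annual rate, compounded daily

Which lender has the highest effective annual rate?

Beacon Trust: (1 + 0.1263/12)^12 − 1 = 13.387%
Cascade Mutual: (1 + 0.1300/2)^2 − 1 = 13.422%
Meridian Bank: (1 + 0.1274/365)^365 − 1 = 13.585%
The highest effective annual rate is Meridian Bank at 13.585%.

Meridian Bank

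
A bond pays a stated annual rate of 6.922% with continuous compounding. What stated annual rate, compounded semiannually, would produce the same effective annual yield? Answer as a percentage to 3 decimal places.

7.043%

EAR under continuous compounding: e^0.06922 − 1 = 0.071672.
Solve (1 + r/2)^2 = 1.071672: r/2 = 1.071672^(1/2) − 1 = 0.035216, so r = 0.070432 = 7.043%.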